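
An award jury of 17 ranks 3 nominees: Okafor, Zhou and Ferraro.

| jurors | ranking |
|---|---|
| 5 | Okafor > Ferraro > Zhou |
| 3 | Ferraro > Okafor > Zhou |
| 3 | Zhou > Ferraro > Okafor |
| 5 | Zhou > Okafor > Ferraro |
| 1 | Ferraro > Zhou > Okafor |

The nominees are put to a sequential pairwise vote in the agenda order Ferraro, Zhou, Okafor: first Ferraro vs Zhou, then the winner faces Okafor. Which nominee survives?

Okafor

Round 1: Ferraro vs Zhou — 9–8, Ferraro advances.
Round 2: Ferraro vs Okafor — 7–10, Okafor advances.
Okafor survives the agenda.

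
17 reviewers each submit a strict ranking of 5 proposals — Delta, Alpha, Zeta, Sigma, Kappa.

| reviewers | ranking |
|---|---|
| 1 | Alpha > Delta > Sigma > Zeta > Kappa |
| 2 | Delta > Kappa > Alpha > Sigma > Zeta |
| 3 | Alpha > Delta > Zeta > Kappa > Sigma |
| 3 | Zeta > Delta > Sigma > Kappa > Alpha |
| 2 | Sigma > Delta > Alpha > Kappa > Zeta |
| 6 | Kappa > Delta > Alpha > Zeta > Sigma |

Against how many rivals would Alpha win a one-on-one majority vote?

2

Alpha against each rival (17 reviewers):
Alpha vs Delta: Alpha is ranked higher on 1+3 = 4 ballots, Delta on 13. Delta wins 13–4.
Alpha vs Zeta: Alpha is ranked higher on 1+2+3+2+6 = 14 ballots, Zeta on 3. Alpha wins 14–3.
Alpha vs Sigma: Alpha, 12–5.
Alpha vs Kappa: Alpha preferred on 1+3+2 = 6 ballots; Kappa wins 11–6.
Alpha beats Zeta, Sigma; loses to Delta, Kappa — 2 pairwise wins.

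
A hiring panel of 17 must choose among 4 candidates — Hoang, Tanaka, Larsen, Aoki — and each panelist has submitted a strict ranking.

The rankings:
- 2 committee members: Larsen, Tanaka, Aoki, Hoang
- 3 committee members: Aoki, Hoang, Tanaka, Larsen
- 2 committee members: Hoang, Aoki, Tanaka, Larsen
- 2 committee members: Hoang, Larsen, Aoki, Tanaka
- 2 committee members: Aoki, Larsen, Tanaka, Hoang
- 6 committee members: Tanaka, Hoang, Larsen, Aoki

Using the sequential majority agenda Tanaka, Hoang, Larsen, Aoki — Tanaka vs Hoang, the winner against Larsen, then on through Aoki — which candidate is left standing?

Aoki

Round 1: Tanaka vs Hoang — 10–7, Tanaka advances.
Round 2: Tanaka vs Larsen — 11–6, Tanaka advances.
Round 3: Tanaka vs Aoki — 8–9, Aoki advances.
Aoki survives the agenda.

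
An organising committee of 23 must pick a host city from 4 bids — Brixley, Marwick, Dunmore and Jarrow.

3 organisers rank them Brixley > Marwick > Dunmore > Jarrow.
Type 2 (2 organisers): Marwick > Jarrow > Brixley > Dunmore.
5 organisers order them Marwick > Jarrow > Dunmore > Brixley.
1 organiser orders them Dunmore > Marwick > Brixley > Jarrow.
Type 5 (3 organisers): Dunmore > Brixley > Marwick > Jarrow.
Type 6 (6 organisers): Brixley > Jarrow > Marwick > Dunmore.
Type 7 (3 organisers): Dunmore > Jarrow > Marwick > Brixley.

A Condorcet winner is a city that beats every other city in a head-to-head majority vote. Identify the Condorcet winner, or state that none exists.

Pairwise majorities:
Brixley vs Marwick: 12 to 11, Brixley.
Brixley vs Dunmore: 11 to 12, Dunmore.
Brixley vs Jarrow: 3+1+3+6 = 13 for Brixley, 10 for Jarrow — Brixley by 13–10.
Marwick vs Dunmore: Marwick preferred on 3+2+5+6 = 16 ballots; Marwick wins 16–7.
Marwick vs Jarrow: 14 to 9, Marwick.
Dunmore vs Jarrow: 3+1+3+3 = 10 for Dunmore, 13 for Jarrow — Jarrow by 13–10.
Each city drops at least one matchup (Brixley loses to Dunmore; Marwick loses to Brixley; Dunmore loses to Marwick; Jarrow loses to Brixley); the cycle Brixley beats Marwick beats Dunmore beats Brixley rules out a Condorcet winner.

none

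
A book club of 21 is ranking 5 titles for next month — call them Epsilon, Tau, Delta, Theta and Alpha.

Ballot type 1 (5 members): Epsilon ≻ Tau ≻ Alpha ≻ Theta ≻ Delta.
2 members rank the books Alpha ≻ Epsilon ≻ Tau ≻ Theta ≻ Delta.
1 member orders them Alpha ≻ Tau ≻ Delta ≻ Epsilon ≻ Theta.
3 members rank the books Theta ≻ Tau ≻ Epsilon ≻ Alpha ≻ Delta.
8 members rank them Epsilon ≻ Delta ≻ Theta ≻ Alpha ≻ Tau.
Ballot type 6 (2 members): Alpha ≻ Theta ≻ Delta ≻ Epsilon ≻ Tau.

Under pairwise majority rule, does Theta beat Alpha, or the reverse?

Ballots ranking Theta above Alpha: 3 + 8 = 11.
Ballots ranking Alpha above Theta: 21 − 11 = 10.
Theta wins the head-to-head 11–10.

Theta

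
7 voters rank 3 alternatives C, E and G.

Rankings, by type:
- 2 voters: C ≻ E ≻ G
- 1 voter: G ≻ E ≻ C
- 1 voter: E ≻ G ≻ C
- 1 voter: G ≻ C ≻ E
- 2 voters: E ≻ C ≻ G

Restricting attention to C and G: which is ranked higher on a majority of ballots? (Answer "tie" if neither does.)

C

Ballots ranking C above G: 2 + 2 = 4.
Ballots ranking G above C: 7 − 4 = 3.
C wins the head-to-head 4–3.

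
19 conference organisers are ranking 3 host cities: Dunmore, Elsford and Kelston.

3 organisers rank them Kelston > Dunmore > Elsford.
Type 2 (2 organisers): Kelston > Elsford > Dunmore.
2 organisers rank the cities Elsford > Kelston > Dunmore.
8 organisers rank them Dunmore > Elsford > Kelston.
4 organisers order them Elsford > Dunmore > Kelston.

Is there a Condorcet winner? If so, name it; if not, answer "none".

Dunmore

Pairwise majorities:
Dunmore–Elsford: Dunmore 11–8.
Dunmore vs Kelston: 12 to 7, Dunmore.
Elsford vs Kelston: Elsford is ranked higher on 2+8+4 = 14 ballots, Kelston on 5. Elsford wins 14–5.
Only Dunmore has no losses; Dunmore is the Condorcet winner.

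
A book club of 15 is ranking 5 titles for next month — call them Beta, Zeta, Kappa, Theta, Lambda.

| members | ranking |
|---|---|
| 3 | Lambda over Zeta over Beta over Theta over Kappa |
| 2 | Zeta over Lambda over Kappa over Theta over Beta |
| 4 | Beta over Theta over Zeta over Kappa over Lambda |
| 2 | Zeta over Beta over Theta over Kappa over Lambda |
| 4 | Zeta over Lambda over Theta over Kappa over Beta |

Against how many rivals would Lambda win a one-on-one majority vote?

Lambda against each rival (15 members):
Lambda vs Beta: Lambda, 9–6.
Lambda–Zeta: Zeta 12–3.
Lambda–Kappa: Lambda 9–6.
Lambda vs Theta: Lambda wins 9–6.
Lambda beats Beta, Kappa, Theta; loses to Zeta — 3 pairwise wins.

3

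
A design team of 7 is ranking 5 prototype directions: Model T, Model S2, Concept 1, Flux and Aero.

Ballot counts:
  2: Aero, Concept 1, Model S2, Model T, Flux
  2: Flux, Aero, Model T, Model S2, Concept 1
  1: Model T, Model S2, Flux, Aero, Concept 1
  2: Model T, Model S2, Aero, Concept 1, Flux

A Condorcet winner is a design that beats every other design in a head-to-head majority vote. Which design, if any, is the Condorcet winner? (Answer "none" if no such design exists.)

Aero

Check each pair by majority over 7 ballots:
Model T vs Model S2: 2+1+2 = 5 for Model T, 2 for Model S2 — Model T by 5–2.
Model T vs Concept 1: Model T is ranked higher on 2+1+2 = 5 ballots, Concept 1 on 2. Model T wins 5–2.
Model T vs Flux: Model T preferred on 2+1+2 = 5 ballots; Model T wins 5–2.
Model T vs Aero: Model T is ranked higher on 1+2 = 3 ballots, Aero on 4. Aero wins 4–3.
Model S2 vs Concept 1: 5 to 2, Model S2.
Model S2 vs Flux: 2+1+2 = 5 for Model S2, 2 for Flux — Model S2 by 5–2.
Model S2 vs Aero: Model S2 is ranked higher on 1+2 = 3 ballots, Aero on 4. Aero wins 4–3.
Concept 1 vs Flux: 2+2 = 4 for Concept 1, 3 for Flux — Concept 1 by 4–3.
Concept 1 vs Aero: 0 to 7, Aero.
Flux vs Aero: 3 to 4, Aero.
Aero defeats every rival head-to-head and is the Condorcet winner.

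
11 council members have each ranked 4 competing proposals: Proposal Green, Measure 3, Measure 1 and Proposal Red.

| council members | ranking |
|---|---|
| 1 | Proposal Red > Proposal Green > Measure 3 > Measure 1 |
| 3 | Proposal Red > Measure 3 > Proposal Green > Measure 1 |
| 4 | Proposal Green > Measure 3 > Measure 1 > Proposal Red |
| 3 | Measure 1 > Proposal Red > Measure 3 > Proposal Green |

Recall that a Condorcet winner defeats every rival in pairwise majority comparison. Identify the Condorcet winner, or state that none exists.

none

Head-to-head results (11 council members):
Proposal Green–Measure 3: Measure 3 6–5.
Proposal Green vs Measure 1: Proposal Green wins 8–3.
Proposal Green vs Proposal Red: Proposal Red wins 7–4.
Measure 3 vs Measure 1: Measure 3, 8–3.
Measure 3–Proposal Red: Proposal Red 7–4.
Measure 1 vs Proposal Red: Measure 1, 7–4.
Every option loses at least once (Proposal Green loses to Measure 3; Measure 3 loses to Proposal Red; Measure 1 loses to Proposal Green; Proposal Red loses to Measure 1). The majority relation contains the cycle Proposal Green > Measure 1 > Proposal Red > Proposal Green, so there is no Condorcet winner.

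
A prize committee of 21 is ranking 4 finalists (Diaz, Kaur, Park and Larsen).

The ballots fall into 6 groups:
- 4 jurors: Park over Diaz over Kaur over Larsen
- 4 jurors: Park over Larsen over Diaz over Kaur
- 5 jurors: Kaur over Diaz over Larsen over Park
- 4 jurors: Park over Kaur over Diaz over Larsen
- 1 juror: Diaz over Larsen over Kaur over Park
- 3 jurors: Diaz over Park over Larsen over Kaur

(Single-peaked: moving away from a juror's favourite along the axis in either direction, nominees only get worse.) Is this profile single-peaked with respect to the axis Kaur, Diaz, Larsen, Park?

Axis positions: Kaur=1, Diaz=2, Larsen=3, Park=4.
Group 1: ranking walks positions 4-2-1-3; Diaz is ranked above Larsen even though Larsen lies between Diaz and the peak Park on the axis — preferences dip and rise again. Not single-peaked.
Group 2 (peak Park at position 4): ranking walks positions 4-3-2-1, expanding outward from the peak — single-peaked.
Group 3 (peak Kaur at position 1): ranking walks positions 1-2-3-4, expanding outward from the peak — single-peaked.
Group 4: ranking walks positions 4-1-2-3; Kaur is ranked above Larsen even though Larsen lies between Kaur and the peak Park on the axis — preferences dip and rise again. Not single-peaked.
Group 5 (peak Diaz at position 2): ranking walks positions 2-3-1-4, expanding outward from the peak — single-peaked.
Group 6: ranking walks positions 2-4-3-1; Park is ranked above Larsen even though Larsen lies between Park and the peak Diaz on the axis — preferences dip and rise again. Not single-peaked.
Group 1 violates single-peakedness, so the profile is not single-peaked on this axis.

no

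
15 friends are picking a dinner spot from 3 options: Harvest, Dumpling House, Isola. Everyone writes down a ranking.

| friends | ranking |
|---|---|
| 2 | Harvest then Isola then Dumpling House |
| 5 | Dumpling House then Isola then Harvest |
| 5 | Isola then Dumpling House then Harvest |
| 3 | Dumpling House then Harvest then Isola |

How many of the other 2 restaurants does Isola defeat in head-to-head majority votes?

1

Isola against each rival (15 friends):
Isola–Harvest: Isola 10–5.
Isola vs Dumpling House: Dumpling House, 8–7.
Isola beats Harvest; loses to Dumpling House — 1 pairwise win.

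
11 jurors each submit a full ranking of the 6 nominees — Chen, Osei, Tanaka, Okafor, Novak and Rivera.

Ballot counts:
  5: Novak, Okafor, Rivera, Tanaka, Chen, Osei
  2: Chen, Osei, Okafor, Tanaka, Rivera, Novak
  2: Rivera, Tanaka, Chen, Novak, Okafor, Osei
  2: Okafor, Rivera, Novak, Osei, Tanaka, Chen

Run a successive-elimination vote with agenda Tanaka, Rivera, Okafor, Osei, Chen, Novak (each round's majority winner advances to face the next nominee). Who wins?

Novak

Round 1: Tanaka vs Rivera — 2–9, Rivera advances.
Round 2: Rivera vs Okafor — 2–9, Okafor advances.
Round 3: Okafor vs Osei — 9–2, Okafor advances.
Round 4: Okafor vs Chen — 7–4, Okafor advances.
Round 5: Okafor vs Novak — 4–7, Novak advances.
Novak survives the agenda.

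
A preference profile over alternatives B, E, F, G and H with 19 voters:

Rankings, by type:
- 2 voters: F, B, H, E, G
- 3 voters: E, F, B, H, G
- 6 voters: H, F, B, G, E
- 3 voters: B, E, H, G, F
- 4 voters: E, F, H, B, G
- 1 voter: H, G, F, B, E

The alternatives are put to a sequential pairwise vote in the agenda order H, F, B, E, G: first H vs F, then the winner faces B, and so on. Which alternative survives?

Round 1: H vs F — 10–9, H advances.
Round 2: H vs B — 11–8, H advances.
Round 3: H vs E — 9–10, E advances.
Round 4: E vs G — 12–7, E advances.
The agenda winner is E.

E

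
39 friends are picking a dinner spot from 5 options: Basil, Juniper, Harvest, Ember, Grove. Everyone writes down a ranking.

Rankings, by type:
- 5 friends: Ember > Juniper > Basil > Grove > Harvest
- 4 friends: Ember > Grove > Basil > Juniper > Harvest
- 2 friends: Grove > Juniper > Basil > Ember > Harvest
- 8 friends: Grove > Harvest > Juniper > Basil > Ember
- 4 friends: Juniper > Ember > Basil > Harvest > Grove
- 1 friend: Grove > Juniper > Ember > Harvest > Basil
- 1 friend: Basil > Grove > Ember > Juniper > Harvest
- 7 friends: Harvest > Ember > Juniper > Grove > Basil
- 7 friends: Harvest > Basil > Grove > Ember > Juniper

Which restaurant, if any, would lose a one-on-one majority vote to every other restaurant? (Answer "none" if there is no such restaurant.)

Head-to-head results (39 friends):
Basil vs Juniper: Basil is ranked higher on 4+1+7 = 12 ballots, Juniper on 27. Juniper wins 27–12.
Basil–Harvest: Harvest 23–16.
Basil vs Ember: 18 to 21, Ember.
Basil vs Grove: Grove, 22–17.
Juniper vs Harvest: Juniper preferred on 5+4+2+4+1+1 = 17 ballots; Harvest wins 22–17.
Juniper vs Ember: Ember wins 24–15.
Juniper vs Grove: Grove, 23–16.
Harvest vs Ember: 8+7+7 = 22 for Harvest, 17 for Ember — Harvest by 22–17.
Harvest vs Grove: Grove wins 21–18.
Ember–Grove: Ember 20–19.
Basil is beaten in every head-to-head and is the Condorcet loser.

Basil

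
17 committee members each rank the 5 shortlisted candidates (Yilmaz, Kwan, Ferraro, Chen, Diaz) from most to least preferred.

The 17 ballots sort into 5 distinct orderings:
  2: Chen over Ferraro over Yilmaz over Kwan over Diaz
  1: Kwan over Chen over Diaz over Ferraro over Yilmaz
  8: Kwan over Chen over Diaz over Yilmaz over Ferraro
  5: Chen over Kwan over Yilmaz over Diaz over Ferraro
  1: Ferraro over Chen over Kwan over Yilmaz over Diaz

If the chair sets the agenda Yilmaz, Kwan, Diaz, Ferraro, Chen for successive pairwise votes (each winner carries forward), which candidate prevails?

Kwan

Round 1: Yilmaz vs Kwan — 2–15, Kwan advances.
Round 2: Kwan vs Diaz — 17–0, Kwan advances.
Round 3: Kwan vs Ferraro — 14–3, Kwan advances.
Round 4: Kwan vs Chen — 9–8, Kwan advances.
The agenda winner is Kwan.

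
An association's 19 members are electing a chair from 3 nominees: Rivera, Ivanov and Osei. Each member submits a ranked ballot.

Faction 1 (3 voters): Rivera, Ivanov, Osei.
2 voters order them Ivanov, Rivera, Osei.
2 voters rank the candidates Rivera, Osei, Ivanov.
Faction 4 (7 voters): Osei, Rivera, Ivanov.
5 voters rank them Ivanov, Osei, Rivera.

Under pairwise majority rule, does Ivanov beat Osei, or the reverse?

Ivanov

Ballots ranking Ivanov above Osei: 3 + 2 + 5 = 10.
Ballots ranking Osei above Ivanov: 19 − 10 = 9.
Ivanov wins the head-to-head 10–9.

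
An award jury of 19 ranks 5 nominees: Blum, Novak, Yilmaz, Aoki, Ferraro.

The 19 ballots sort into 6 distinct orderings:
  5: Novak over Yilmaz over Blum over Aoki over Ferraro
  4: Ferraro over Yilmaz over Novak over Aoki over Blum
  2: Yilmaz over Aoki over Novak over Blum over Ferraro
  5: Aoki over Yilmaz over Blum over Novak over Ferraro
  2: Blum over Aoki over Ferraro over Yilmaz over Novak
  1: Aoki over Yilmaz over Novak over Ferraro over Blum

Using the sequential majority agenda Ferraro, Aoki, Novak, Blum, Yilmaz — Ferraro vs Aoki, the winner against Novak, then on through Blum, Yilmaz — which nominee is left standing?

Yilmaz

Round 1: Ferraro vs Aoki — 4–15, Aoki advances.
Round 2: Aoki vs Novak — 10–9, Aoki advances.
Round 3: Aoki vs Blum — 12–7, Aoki advances.
Round 4: Aoki vs Yilmaz — 8–11, Yilmaz advances.
The agenda winner is Yilmaz.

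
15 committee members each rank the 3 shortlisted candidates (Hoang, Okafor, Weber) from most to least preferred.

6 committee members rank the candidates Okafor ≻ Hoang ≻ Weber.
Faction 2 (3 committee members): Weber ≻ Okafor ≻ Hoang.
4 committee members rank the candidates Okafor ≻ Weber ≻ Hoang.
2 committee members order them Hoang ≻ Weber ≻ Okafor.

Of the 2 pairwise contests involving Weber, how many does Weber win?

0

Weber against each rival (15 committee members):
Weber vs Hoang: Weber is ranked higher on 3+4 = 7 ballots, Hoang on 8. Hoang wins 8–7.
Weber vs Okafor: Weber is ranked higher on 3+2 = 5 ballots, Okafor on 10. Okafor wins 10–5.
Weber beats no one; loses to Hoang, Okafor — 0 pairwise wins.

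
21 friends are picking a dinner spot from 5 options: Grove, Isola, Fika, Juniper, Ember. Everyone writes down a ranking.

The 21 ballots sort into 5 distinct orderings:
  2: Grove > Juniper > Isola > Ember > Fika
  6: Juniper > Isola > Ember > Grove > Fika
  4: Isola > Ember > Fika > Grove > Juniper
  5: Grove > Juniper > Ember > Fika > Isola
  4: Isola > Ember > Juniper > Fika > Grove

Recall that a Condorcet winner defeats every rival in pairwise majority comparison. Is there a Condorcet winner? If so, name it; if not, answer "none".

Check each pair by majority over 21 ballots:
Grove vs Isola: Grove preferred on 2+5 = 7 ballots; Isola wins 14–7.
Grove vs Fika: Grove, 13–8.
Grove vs Juniper: Grove, 11–10.
Grove vs Ember: Ember, 14–7.
Isola vs Fika: Isola, 16–5.
Isola vs Juniper: Isola preferred on 4+4 = 8 ballots; Juniper wins 13–8.
Isola vs Ember: Isola wins 16–5.
Fika vs Juniper: 4 for Fika, 17 for Juniper — Juniper by 17–4.
Fika vs Ember: Ember, 21–0.
Juniper vs Ember: Juniper preferred on 2+6+5 = 13 ballots; Juniper wins 13–8.
Every restaurant loses at least once (Grove loses to Isola; Isola loses to Juniper; Fika loses to Grove; Juniper loses to Grove; Ember loses to Isola). The majority relation contains the cycle Grove beats Juniper beats Isola beats Grove, so there is no Condorcet winner.

none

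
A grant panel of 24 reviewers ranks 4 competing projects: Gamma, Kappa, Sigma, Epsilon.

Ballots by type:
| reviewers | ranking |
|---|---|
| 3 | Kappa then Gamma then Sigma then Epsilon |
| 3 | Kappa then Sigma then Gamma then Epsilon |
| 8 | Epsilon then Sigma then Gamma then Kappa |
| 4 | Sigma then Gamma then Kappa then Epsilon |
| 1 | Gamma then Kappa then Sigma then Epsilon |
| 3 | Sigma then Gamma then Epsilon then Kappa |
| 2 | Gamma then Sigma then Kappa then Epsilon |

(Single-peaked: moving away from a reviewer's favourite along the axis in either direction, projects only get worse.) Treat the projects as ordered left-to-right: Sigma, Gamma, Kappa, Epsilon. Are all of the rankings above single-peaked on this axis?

Axis positions: Sigma=1, Gamma=2, Kappa=3, Epsilon=4.
Type 1 (peak Kappa at position 3): ranking walks positions 3-2-1-4, expanding outward from the peak — single-peaked.
Type 2: ranking walks positions 3-1-2-4; Sigma is ranked above Gamma even though Gamma lies between Sigma and the peak Kappa on the axis — preferences dip and rise again. Not single-peaked.
Type 3: ranking walks positions 4-1-2-3; Sigma is ranked above Kappa even though Kappa lies between Sigma and the peak Epsilon on the axis — preferences dip and rise again. Not single-peaked.
Type 4 (peak Sigma at position 1): ranking walks positions 1-2-3-4, expanding outward from the peak — single-peaked.
Type 5 (peak Gamma at position 2): ranking walks positions 2-3-1-4, expanding outward from the peak — single-peaked.
Type 6: ranking walks positions 1-2-4-3; Epsilon is ranked above Kappa even though Kappa lies between Epsilon and the peak Sigma on the axis — preferences dip and rise again. Not single-peaked.
Type 7 (peak Gamma at position 2): ranking walks positions 2-1-3-4, expanding outward from the peak — single-peaked.
Type 2 violates single-peakedness, so the profile is not single-peaked on this axis.

no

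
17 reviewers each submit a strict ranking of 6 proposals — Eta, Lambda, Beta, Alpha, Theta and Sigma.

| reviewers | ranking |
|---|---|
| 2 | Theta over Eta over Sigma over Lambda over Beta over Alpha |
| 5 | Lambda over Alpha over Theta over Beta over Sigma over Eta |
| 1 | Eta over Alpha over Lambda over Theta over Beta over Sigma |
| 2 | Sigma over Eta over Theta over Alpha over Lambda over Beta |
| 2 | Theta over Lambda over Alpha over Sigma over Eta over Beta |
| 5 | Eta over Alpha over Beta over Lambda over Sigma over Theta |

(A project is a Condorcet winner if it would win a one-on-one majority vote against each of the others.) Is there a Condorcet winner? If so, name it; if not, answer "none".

none

Head-to-head results (17 reviewers):
Eta vs Lambda: 2+1+2+5 = 10 for Eta, 7 for Lambda — Eta by 10–7.
Eta vs Beta: 12 to 5, Eta.
Eta vs Alpha: Eta is ranked higher on 2+1+2+5 = 10 ballots, Alpha on 7. Eta wins 10–7.
Eta vs Theta: 8 to 9, Theta.
Eta vs Sigma: 2+1+5 = 8 for Eta, 9 for Sigma — Sigma by 9–8.
Lambda vs Beta: 2+5+1+2+2 = 12 for Lambda, 5 for Beta — Lambda by 12–5.
Lambda vs Alpha: 9 to 8, Lambda.
Lambda vs Theta: Lambda is ranked higher on 5+1+5 = 11 ballots, Theta on 6. Lambda wins 11–6.
Lambda vs Sigma: Lambda is ranked higher on 5+1+2+5 = 13 ballots, Sigma on 4. Lambda wins 13–4.
Beta vs Alpha: 2 to 15, Alpha.
Beta vs Theta: Beta is ranked higher on 5 ballots, Theta on 12. Theta wins 12–5.
Beta vs Sigma: Beta is ranked higher on 5+1+5 = 11 ballots, Sigma on 6. Beta wins 11–6.
Alpha vs Theta: 11 to 6, Alpha.
Alpha vs Sigma: Alpha is ranked higher on 5+1+2+5 = 13 ballots, Sigma on 4. Alpha wins 13–4.
Theta vs Sigma: 2+5+1+2 = 10 for Theta, 7 for Sigma — Theta by 10–7.
Every project loses at least once (Eta loses to Theta; Lambda loses to Eta; Beta loses to Eta; Alpha loses to Eta; Theta loses to Lambda; Sigma loses to Lambda). The majority relation contains the cycle Eta > Lambda > Theta > Eta, so there is no Condorcet winner.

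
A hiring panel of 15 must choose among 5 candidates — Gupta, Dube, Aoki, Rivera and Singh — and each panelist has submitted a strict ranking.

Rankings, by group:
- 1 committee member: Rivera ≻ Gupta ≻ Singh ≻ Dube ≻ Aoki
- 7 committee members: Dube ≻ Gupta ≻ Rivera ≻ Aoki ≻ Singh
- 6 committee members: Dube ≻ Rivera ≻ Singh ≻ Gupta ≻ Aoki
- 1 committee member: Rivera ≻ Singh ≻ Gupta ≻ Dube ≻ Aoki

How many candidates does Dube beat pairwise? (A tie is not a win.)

Dube against each rival (15 committee members):
Dube vs Gupta: Dube wins 13–2.
Dube vs Aoki: Dube is ranked higher on 1+7+6+1 = 15 ballots, Aoki on 0. Dube wins 15–0.
Dube vs Rivera: 7+6 = 13 for Dube, 2 for Rivera — Dube by 13–2.
Dube vs Singh: 7+6 = 13 for Dube, 2 for Singh — Dube by 13–2.
Dube beats Gupta, Aoki, Rivera, Singh — 4 pairwise wins.

4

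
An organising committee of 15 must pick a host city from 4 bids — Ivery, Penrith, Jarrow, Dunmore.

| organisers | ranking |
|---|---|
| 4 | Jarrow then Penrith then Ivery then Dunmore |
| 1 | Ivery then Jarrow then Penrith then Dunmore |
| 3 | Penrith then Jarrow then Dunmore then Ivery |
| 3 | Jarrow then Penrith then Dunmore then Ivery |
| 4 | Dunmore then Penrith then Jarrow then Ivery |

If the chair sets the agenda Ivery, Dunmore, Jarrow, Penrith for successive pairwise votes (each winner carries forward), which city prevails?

Jarrow

Round 1: Ivery vs Dunmore — 5–10, Dunmore advances.
Round 2: Dunmore vs Jarrow — 4–11, Jarrow advances.
Round 3: Jarrow vs Penrith — 8–7, Jarrow advances.
The agenda winner is Jarrow.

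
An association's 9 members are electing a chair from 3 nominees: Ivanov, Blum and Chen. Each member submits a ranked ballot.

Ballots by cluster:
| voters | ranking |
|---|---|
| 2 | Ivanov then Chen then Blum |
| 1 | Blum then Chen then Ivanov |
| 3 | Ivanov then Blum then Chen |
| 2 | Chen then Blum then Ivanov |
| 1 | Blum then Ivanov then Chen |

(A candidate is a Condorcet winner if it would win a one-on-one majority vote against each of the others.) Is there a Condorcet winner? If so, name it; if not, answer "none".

Ivanov

Head-to-head results (9 voters):
Ivanov vs Blum: 5 to 4, Ivanov.
Ivanov–Chen: Ivanov 6–3.
Blum vs Chen: 5 to 4, Blum.
Only Ivanov has no losses; Ivanov is the Condorcet winner.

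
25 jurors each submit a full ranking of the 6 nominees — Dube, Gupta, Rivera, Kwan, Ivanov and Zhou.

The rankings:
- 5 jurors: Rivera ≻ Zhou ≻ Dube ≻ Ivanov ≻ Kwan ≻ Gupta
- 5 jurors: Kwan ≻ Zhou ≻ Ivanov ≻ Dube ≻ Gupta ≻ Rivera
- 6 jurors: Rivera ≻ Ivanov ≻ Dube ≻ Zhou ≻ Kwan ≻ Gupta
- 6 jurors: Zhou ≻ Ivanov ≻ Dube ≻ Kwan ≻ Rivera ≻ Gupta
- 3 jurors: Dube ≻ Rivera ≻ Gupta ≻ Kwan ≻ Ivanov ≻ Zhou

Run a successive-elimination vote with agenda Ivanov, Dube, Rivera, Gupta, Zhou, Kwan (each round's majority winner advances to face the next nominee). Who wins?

Round 1: Ivanov vs Dube — 17–8, Ivanov advances.
Round 2: Ivanov vs Rivera — 11–14, Rivera advances.
Round 3: Rivera vs Gupta — 20–5, Rivera advances.
Round 4: Rivera vs Zhou — 14–11, Rivera advances.
Round 5: Rivera vs Kwan — 14–11, Rivera advances.
The agenda winner is Rivera.

Rivera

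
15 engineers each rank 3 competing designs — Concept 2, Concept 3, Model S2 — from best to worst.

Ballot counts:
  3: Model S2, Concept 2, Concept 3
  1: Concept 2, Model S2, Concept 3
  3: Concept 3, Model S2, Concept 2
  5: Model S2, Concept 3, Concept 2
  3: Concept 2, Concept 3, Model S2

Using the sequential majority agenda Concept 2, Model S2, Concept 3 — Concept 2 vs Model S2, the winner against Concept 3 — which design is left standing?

Model S2

Round 1: Concept 2 vs Model S2 — 4–11, Model S2 advances.
Round 2: Model S2 vs Concept 3 — 9–6, Model S2 advances.
Model S2 survives the agenda.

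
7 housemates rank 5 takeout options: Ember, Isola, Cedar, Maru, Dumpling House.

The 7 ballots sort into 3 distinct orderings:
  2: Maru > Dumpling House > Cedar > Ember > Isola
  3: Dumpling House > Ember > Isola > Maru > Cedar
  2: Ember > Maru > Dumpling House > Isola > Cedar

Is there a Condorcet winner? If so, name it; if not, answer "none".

none

Head-to-head results (7 friends):
Ember vs Isola: Ember preferred on 2+3+2 = 7 ballots; Ember wins 7–0.
Ember vs Cedar: 5 to 2, Ember.
Ember vs Maru: 3+2 = 5 for Ember, 2 for Maru — Ember by 5–2.
Ember vs Dumpling House: 2 for Ember, 5 for Dumpling House — Dumpling House by 5–2.
Isola vs Cedar: Isola is ranked higher on 3+2 = 5 ballots, Cedar on 2. Isola wins 5–2.
Isola vs Maru: 3 for Isola, 4 for Maru — Maru by 4–3.
Isola vs Dumpling House: Isola is ranked higher on 0 ballots, Dumpling House on 7. Dumpling House wins 7–0.
Cedar vs Maru: 0 to 7, Maru.
Cedar vs Dumpling House: 0 to 7, Dumpling House.
Maru vs Dumpling House: 4 to 3, Maru.
No restaurant is unbeaten: Ember loses to Dumpling House; Isola loses to Ember; Cedar loses to Ember; Maru loses to Ember; Dumpling House loses to Maru. In particular Ember → Maru → Dumpling House → Ember is a majority cycle — no Condorcet winner exists.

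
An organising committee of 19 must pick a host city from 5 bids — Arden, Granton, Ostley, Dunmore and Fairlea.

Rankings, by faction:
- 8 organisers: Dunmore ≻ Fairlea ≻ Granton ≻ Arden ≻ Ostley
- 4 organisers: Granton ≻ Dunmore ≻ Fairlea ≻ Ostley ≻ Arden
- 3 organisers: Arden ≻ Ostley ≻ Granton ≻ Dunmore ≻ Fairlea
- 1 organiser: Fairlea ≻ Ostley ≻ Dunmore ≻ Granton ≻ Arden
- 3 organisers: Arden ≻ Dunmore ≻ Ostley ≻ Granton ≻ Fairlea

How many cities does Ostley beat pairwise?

Ostley against each rival (19 organisers):
Ostley–Arden: Arden 14–5.
Ostley vs Granton: Granton wins 12–7.
Ostley vs Dunmore: Ostley is ranked higher on 3+1 = 4 ballots, Dunmore on 15. Dunmore wins 15–4.
Ostley vs Fairlea: Ostley is ranked higher on 3+3 = 6 ballots, Fairlea on 13. Fairlea wins 13–6.
Ostley beats no one; loses to Arden, Granton, Dunmore, Fairlea — 0 pairwise wins.

0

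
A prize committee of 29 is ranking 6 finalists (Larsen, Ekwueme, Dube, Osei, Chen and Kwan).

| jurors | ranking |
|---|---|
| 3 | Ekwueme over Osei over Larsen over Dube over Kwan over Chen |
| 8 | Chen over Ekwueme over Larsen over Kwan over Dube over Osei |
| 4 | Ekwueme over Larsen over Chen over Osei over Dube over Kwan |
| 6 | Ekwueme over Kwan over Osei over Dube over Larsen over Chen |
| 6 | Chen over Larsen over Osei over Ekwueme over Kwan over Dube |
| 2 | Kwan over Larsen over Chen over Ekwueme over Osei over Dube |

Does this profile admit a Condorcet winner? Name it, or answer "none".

none

Pairwise majorities:
Larsen vs Ekwueme: 6+2 = 8 for Larsen, 21 for Ekwueme — Ekwueme by 21–8.
Larsen vs Dube: 23 to 6, Larsen.
Larsen vs Osei: 8+4+6+2 = 20 for Larsen, 9 for Osei — Larsen by 20–9.
Larsen vs Chen: 3+4+6+2 = 15 for Larsen, 14 for Chen — Larsen by 15–14.
Larsen vs Kwan: Larsen preferred on 3+8+4+6 = 21 ballots; Larsen wins 21–8.
Ekwueme vs Dube: 29 to 0, Ekwueme.
Ekwueme vs Osei: Ekwueme preferred on 3+8+4+6+2 = 23 ballots; Ekwueme wins 23–6.
Ekwueme vs Chen: 13 to 16, Chen.
Ekwueme vs Kwan: Ekwueme is ranked higher on 3+8+4+6+6 = 27 ballots, Kwan on 2. Ekwueme wins 27–2.
Dube vs Osei: 8 for Dube, 21 for Osei — Osei by 21–8.
Dube vs Chen: Dube preferred on 3+6 = 9 ballots; Chen wins 20–9.
Dube vs Kwan: Dube is ranked higher on 3+4 = 7 ballots, Kwan on 22. Kwan wins 22–7.
Osei vs Chen: Osei is ranked higher on 3+6 = 9 ballots, Chen on 20. Chen wins 20–9.
Osei vs Kwan: Osei preferred on 3+4+6 = 13 ballots; Kwan wins 16–13.
Chen vs Kwan: 8+4+6 = 18 for Chen, 11 for Kwan — Chen by 18–11.
No nominee is unbeaten: Larsen loses to Ekwueme; Ekwueme loses to Chen; Dube loses to Larsen; Osei loses to Larsen; Chen loses to Larsen; Kwan loses to Larsen. In particular Larsen > Chen > Ekwueme > Larsen is a majority cycle — no Condorcet winner exists.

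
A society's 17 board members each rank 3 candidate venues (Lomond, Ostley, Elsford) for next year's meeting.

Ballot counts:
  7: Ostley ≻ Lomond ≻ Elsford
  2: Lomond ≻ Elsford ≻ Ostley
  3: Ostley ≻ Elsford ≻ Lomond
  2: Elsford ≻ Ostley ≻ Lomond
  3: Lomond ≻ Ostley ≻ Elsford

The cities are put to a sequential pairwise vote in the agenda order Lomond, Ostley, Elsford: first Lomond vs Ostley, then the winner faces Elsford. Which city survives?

Ostley

Round 1: Lomond vs Ostley — 5–12, Ostley advances.
Round 2: Ostley vs Elsford — 13–4, Ostley advances.
The agenda winner is Ostley.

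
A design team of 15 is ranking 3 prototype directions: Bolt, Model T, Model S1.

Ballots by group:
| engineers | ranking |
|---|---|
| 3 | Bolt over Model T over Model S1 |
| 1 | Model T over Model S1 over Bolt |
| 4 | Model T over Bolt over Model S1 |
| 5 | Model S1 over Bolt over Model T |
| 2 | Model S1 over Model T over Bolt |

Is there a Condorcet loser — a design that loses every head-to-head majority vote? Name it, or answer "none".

Head-to-head results (15 engineers):
Bolt vs Model T: Bolt, 8–7.
Bolt vs Model S1: Bolt preferred on 3+4 = 7 ballots; Model S1 wins 8–7.
Model T vs Model S1: Model T preferred on 3+1+4 = 8 ballots; Model T wins 8–7.
Every design wins at least one matchup (Bolt beats Model T; Model T beats Model S1; Model S1 beats Bolt), so there is no Condorcet loser.

none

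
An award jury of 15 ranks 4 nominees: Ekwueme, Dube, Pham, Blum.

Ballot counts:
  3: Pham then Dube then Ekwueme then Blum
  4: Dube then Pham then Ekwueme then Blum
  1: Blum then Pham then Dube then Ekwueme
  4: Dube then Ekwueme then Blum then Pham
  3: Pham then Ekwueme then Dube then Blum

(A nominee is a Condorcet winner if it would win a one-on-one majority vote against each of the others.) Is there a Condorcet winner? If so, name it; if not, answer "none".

Dube

Pairwise majorities:
Ekwueme vs Dube: Ekwueme is ranked higher on 3 ballots, Dube on 12. Dube wins 12–3.
Ekwueme vs Pham: Ekwueme preferred on 4 ballots; Pham wins 11–4.
Ekwueme vs Blum: Ekwueme preferred on 3+4+4+3 = 14 ballots; Ekwueme wins 14–1.
Dube vs Pham: Dube is ranked higher on 4+4 = 8 ballots, Pham on 7. Dube wins 8–7.
Dube vs Blum: Dube preferred on 3+4+4+3 = 14 ballots; Dube wins 14–1.
Pham vs Blum: 3+4+3 = 10 for Pham, 5 for Blum — Pham by 10–5.
Dube defeats every rival head-to-head and is the Condorcet winner.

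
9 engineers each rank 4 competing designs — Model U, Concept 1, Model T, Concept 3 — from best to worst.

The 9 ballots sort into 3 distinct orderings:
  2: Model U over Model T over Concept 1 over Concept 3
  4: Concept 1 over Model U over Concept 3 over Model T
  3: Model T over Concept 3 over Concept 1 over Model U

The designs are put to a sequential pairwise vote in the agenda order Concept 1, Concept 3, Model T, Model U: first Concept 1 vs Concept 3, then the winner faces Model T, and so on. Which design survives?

Model U

Round 1: Concept 1 vs Concept 3 — 6–3, Concept 1 advances.
Round 2: Concept 1 vs Model T — 4–5, Model T advances.
Round 3: Model T vs Model U — 3–6, Model U advances.
Model U survives the agenda.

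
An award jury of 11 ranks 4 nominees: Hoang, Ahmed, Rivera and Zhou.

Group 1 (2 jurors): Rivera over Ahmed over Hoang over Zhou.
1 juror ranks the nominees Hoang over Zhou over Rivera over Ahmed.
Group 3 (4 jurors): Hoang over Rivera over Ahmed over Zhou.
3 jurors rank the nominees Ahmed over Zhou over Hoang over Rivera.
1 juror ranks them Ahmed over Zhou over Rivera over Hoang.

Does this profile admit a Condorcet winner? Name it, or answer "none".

Check each pair by majority over 11 ballots:
Hoang vs Ahmed: Ahmed wins 6–5.
Hoang vs Rivera: Hoang, 8–3.
Hoang vs Zhou: Hoang, 7–4.
Ahmed–Rivera: Rivera 7–4.
Ahmed vs Zhou: Ahmed wins 10–1.
Rivera vs Zhou: Rivera, 6–5.
Each nominee drops at least one matchup (Hoang loses to Ahmed; Ahmed loses to Rivera; Rivera loses to Hoang; Zhou loses to Hoang); the cycle Hoang > Rivera > Ahmed > Hoang rules out a Condorcet winner.

none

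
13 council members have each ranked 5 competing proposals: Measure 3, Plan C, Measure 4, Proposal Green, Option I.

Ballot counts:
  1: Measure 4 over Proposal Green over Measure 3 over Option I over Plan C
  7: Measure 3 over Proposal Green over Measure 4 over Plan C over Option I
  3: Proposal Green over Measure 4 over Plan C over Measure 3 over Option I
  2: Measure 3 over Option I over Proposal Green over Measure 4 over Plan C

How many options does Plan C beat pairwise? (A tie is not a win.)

1

Plan C against each rival (13 council members):
Plan C vs Measure 3: Plan C is ranked higher on 3 ballots, Measure 3 on 10. Measure 3 wins 10–3.
Plan C vs Measure 4: Plan C preferred on 0 ballots; Measure 4 wins 13–0.
Plan C vs Proposal Green: Proposal Green, 13–0.
Plan C vs Option I: 10 to 3, Plan C.
Plan C beats Option I; loses to Measure 3, Measure 4, Proposal Green — 1 pairwise win.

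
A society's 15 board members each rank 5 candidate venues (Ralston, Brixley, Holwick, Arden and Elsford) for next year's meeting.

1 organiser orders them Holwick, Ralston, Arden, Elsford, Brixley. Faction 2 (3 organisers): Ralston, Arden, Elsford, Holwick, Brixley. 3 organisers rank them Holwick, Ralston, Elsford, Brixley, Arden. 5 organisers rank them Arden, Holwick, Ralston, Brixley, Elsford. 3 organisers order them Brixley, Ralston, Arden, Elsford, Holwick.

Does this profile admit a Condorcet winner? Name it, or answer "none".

none

Head-to-head results (15 organisers):
Ralston–Brixley: Ralston 12–3.
Ralston vs Holwick: Holwick wins 9–6.
Ralston vs Arden: Ralston, 10–5.
Ralston vs Elsford: Ralston wins 15–0.
Brixley vs Holwick: Holwick, 12–3.
Brixley vs Arden: Arden wins 9–6.
Brixley–Elsford: Brixley 8–7.
Holwick–Arden: Arden 11–4.
Holwick vs Elsford: Holwick wins 9–6.
Arden vs Elsford: Arden wins 12–3.
Every city loses at least once (Ralston loses to Holwick; Brixley loses to Ralston; Holwick loses to Arden; Arden loses to Ralston; Elsford loses to Ralston). The majority relation contains the cycle Ralston → Arden → Holwick → Ralston, so there is no Condorcet winner.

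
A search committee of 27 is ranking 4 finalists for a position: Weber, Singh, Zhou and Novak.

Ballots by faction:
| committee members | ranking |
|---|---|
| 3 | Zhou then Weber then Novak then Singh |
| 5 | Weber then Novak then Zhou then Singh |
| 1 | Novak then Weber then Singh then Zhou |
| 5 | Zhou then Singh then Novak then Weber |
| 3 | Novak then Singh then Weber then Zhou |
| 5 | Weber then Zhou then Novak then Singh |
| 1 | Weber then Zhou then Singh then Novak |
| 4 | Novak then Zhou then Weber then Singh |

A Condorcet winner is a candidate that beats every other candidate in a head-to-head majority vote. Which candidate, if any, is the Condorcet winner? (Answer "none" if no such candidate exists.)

Pairwise majorities:
Weber vs Singh: 3+5+1+5+1+4 = 19 for Weber, 8 for Singh — Weber by 19–8.
Weber vs Zhou: Weber preferred on 5+1+3+5+1 = 15 ballots; Weber wins 15–12.
Weber vs Novak: 14 to 13, Weber.
Singh vs Zhou: 1+3 = 4 for Singh, 23 for Zhou — Zhou by 23–4.
Singh vs Novak: 6 to 21, Novak.
Zhou vs Novak: 3+5+5+1 = 14 for Zhou, 13 for Novak — Zhou by 14–13.
Only Weber has no losses; Weber is the Condorcet winner.

Weber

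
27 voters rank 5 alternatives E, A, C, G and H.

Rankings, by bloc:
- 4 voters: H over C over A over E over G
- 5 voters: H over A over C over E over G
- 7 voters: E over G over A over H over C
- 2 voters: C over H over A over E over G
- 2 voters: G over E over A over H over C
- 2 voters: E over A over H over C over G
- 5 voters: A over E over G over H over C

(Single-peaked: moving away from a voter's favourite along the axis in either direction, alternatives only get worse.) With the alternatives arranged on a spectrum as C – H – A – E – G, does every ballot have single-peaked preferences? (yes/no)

yes

Axis positions: C=1, H=2, A=3, E=4, G=5.
Bloc 1 (peak H at position 2): ranking walks positions 2-1-3-4-5, expanding outward from the peak — single-peaked.
Bloc 2 (peak H at position 2): ranking walks positions 2-3-1-4-5, expanding outward from the peak — single-peaked.
Bloc 3 (peak E at position 4): ranking walks positions 4-5-3-2-1, expanding outward from the peak — single-peaked.
Bloc 4 (peak C at position 1): ranking walks positions 1-2-3-4-5, expanding outward from the peak — single-peaked.
Bloc 5 (peak G at position 5): ranking walks positions 5-4-3-2-1, expanding outward from the peak — single-peaked.
Bloc 6 (peak E at position 4): ranking walks positions 4-3-2-1-5, expanding outward from the peak — single-peaked.
Bloc 7 (peak A at position 3): ranking walks positions 3-4-5-2-1, expanding outward from the peak — single-peaked.
Every ranking is single-peaked on this axis.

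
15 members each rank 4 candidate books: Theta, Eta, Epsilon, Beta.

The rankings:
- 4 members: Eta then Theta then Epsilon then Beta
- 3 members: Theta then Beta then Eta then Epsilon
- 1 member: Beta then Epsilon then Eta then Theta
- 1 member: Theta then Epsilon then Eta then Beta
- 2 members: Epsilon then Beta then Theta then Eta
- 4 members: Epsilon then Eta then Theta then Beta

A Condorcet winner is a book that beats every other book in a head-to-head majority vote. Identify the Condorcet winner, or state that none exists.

Head-to-head results (15 members):
Theta–Eta: Eta 9–6.
Theta–Epsilon: Theta 8–7.
Theta vs Beta: Theta wins 12–3.
Eta–Epsilon: Epsilon 8–7.
Eta–Beta: Eta 9–6.
Epsilon–Beta: Epsilon 11–4.
Each book drops at least one matchup (Theta loses to Eta; Eta loses to Epsilon; Epsilon loses to Theta; Beta loses to Theta); the cycle Theta > Epsilon > Eta > Theta rules out a Condorcet winner.

none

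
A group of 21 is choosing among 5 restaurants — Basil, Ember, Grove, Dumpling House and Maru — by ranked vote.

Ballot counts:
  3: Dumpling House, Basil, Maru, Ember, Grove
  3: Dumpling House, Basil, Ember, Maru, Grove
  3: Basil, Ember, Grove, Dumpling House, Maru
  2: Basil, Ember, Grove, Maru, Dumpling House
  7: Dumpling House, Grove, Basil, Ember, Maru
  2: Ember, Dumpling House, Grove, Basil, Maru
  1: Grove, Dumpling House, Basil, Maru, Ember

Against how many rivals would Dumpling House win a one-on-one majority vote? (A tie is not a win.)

Dumpling House against each rival (21 friends):
Dumpling House vs Basil: 3+3+7+2+1 = 16 for Dumpling House, 5 for Basil — Dumpling House by 16–5.
Dumpling House vs Ember: Dumpling House wins 14–7.
Dumpling House–Grove: Dumpling House 15–6.
Dumpling House vs Maru: Dumpling House wins 19–2.
Dumpling House beats Basil, Ember, Grove, Maru — 4 pairwise wins.

4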